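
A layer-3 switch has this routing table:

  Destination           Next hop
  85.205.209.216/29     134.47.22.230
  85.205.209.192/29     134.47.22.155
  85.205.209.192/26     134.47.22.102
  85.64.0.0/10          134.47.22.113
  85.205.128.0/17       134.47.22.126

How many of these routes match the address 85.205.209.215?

Prefixes containing 85.205.209.215:
  85.205.128.0/17 (85.205.128.0 - 85.205.255.255)
  85.205.209.192/26 (85.205.209.192 - 85.205.209.255)
Total matching entries: 2.

2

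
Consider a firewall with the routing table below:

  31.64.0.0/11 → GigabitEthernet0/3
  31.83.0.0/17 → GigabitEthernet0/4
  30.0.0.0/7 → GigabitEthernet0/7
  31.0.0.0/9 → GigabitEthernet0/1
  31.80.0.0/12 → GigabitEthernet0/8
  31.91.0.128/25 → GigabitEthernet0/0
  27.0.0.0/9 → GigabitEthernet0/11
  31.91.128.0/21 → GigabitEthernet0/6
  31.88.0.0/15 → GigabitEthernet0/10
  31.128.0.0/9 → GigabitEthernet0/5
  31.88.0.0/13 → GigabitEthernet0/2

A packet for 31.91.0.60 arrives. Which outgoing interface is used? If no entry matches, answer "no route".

Routes whose prefix contains 31.91.0.60:
  30.0.0.0/7 (30.0.0.0 - 31.255.255.255) -> GigabitEthernet0/7
  31.0.0.0/9 (31.0.0.0 - 31.127.255.255) -> GigabitEthernet0/1
  31.64.0.0/11 (31.64.0.0 - 31.95.255.255) -> GigabitEthernet0/3
  31.80.0.0/12 (31.80.0.0 - 31.95.255.255) -> GigabitEthernet0/8
  31.88.0.0/13 (31.88.0.0 - 31.95.255.255) -> GigabitEthernet0/2
More-specific entries that do NOT match:
  31.91.0.128/25 (31.91.0.128 - 31.91.0.255) does not contain 31.91.0.60
  31.91.128.0/21 (31.91.128.0 - 31.91.135.255) does not contain 31.91.0.60
  31.83.0.0/17 (31.83.0.0 - 31.83.127.255) does not contain 31.91.0.60
  31.88.0.0/15 (31.88.0.0 - 31.89.255.255) does not contain 31.91.0.60
Longest matching prefix is /13 -> interface GigabitEthernet0/2.

GigabitEthernet0/2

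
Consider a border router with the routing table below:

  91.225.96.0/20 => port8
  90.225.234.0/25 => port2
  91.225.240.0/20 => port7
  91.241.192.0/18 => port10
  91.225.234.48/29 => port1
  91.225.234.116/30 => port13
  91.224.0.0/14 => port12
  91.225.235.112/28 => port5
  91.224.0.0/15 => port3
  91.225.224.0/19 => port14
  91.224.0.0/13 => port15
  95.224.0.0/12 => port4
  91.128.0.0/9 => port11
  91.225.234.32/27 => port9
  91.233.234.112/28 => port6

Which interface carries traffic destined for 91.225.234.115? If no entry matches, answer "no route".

port14

Routes whose prefix contains 91.225.234.115:
  91.128.0.0/9 (91.128.0.0 - 91.255.255.255) -> port11
  91.224.0.0/13 (91.224.0.0 - 91.231.255.255) -> port15
  91.224.0.0/14 (91.224.0.0 - 91.227.255.255) -> port12
  91.224.0.0/15 (91.224.0.0 - 91.225.255.255) -> port3
  91.225.224.0/19 (91.225.224.0 - 91.225.255.255) -> port14
More-specific entries that do NOT match:
  91.225.234.116/30 (91.225.234.116 - 91.225.234.119) does not contain 91.225.234.115
  91.225.234.48/29 (91.225.234.48 - 91.225.234.55) does not contain 91.225.234.115
  91.225.235.112/28 (91.225.235.112 - 91.225.235.127) does not contain 91.225.234.115
  91.233.234.112/28 (91.233.234.112 - 91.233.234.127) does not contain 91.225.234.115
  91.225.234.32/27 (91.225.234.32 - 91.225.234.63) does not contain 91.225.234.115
  90.225.234.0/25 (90.225.234.0 - 90.225.234.127) does not contain 91.225.234.115
  91.225.96.0/20 (91.225.96.0 - 91.225.111.255) does not contain 91.225.234.115
  91.225.240.0/20 (91.225.240.0 - 91.225.255.255) does not contain 91.225.234.115
Longest matching prefix is /19 -> interface port14.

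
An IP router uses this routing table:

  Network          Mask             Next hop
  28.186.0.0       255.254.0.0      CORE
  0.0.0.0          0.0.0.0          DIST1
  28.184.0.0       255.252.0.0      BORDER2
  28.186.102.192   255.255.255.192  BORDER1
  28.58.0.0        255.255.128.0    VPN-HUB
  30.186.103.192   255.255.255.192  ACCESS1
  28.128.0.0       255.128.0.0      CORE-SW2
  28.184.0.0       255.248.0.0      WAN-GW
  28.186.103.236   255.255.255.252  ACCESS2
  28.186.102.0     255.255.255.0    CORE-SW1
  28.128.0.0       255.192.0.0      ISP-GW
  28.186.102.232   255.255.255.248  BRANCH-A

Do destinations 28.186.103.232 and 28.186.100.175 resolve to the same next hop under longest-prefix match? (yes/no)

yes

28.186.103.232: longest match 28.186.0.0/15 -> CORE
28.186.100.175: longest match 28.186.0.0/15 -> CORE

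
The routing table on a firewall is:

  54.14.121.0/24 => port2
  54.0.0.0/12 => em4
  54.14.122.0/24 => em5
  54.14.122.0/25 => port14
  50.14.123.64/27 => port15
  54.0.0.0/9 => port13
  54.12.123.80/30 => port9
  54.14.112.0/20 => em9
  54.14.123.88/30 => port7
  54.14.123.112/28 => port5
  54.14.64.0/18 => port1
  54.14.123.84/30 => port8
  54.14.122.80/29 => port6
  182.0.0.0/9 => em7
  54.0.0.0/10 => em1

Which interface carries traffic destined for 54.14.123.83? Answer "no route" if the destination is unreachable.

Routes whose prefix contains 54.14.123.83:
  54.0.0.0/9 (54.0.0.0 - 54.127.255.255) -> port13
  54.0.0.0/10 (54.0.0.0 - 54.63.255.255) -> em1
  54.0.0.0/12 (54.0.0.0 - 54.15.255.255) -> em4
  54.14.64.0/18 (54.14.64.0 - 54.14.127.255) -> port1
  54.14.112.0/20 (54.14.112.0 - 54.14.127.255) -> em9
More-specific entries that do NOT match:
  54.12.123.80/30 (54.12.123.80 - 54.12.123.83) does not contain 54.14.123.83
  54.14.123.88/30 (54.14.123.88 - 54.14.123.91) does not contain 54.14.123.83
  54.14.123.84/30 (54.14.123.84 - 54.14.123.87) does not contain 54.14.123.83
  54.14.122.80/29 (54.14.122.80 - 54.14.122.87) does not contain 54.14.123.83
  54.14.123.112/28 (54.14.123.112 - 54.14.123.127) does not contain 54.14.123.83
  50.14.123.64/27 (50.14.123.64 - 50.14.123.95) does not contain 54.14.123.83
  54.14.122.0/25 (54.14.122.0 - 54.14.122.127) does not contain 54.14.123.83
  54.14.121.0/24 (54.14.121.0 - 54.14.121.255) does not contain 54.14.123.83
  54.14.122.0/24 (54.14.122.0 - 54.14.122.255) does not contain 54.14.123.83
Longest matching prefix is /20 -> interface em9.

em9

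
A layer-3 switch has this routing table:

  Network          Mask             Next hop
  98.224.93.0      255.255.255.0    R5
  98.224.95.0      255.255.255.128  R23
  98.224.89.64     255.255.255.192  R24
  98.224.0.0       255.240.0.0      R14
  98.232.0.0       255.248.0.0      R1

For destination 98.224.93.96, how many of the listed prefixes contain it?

Prefixes containing 98.224.93.96:
  98.224.0.0/12 (98.224.0.0 - 98.239.255.255)
  98.224.93.0/24 (98.224.93.0 - 98.224.93.255)
Total matching entries: 2.

2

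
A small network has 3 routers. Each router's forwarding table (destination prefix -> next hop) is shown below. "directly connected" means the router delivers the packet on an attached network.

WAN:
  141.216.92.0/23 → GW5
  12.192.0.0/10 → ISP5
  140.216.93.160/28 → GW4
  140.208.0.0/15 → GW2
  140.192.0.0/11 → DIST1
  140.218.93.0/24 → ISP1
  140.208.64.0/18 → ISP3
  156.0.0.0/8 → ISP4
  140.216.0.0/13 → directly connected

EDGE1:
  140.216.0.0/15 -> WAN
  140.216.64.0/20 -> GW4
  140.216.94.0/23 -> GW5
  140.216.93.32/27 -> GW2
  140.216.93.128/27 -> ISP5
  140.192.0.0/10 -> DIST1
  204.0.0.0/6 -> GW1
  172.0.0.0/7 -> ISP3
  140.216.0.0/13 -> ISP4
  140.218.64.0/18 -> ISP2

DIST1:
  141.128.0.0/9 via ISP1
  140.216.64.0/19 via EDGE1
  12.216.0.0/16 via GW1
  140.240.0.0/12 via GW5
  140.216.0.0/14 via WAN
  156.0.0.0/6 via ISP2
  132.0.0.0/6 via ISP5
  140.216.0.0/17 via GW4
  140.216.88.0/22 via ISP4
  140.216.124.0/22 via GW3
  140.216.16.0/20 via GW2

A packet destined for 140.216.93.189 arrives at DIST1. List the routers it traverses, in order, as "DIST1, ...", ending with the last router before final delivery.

At DIST1: longest match for 140.216.93.189 is 140.216.64.0/19 -> EDGE1
At EDGE1: longest match for 140.216.93.189 is 140.216.0.0/15 -> WAN
At WAN: longest match for 140.216.93.189 is 140.216.0.0/13 -> directly connected

DIST1, EDGE1, WAN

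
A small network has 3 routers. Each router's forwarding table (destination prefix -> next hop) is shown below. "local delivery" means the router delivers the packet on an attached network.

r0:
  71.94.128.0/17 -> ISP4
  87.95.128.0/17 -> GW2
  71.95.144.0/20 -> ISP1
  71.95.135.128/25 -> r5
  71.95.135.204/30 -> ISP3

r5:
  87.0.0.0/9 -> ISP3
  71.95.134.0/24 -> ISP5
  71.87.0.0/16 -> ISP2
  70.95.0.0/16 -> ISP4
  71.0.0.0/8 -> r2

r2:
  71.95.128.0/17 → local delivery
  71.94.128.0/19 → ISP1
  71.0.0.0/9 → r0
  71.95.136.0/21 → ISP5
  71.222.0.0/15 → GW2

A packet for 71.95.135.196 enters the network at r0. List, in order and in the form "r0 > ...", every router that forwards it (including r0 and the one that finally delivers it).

r0 > r5 > r2

At r0: longest match for 71.95.135.196 is 71.95.135.128/25 -> r5
At r5: longest match for 71.95.135.196 is 71.0.0.0/8 -> r2
At r2: longest match for 71.95.135.196 is 71.95.128.0/17 -> local delivery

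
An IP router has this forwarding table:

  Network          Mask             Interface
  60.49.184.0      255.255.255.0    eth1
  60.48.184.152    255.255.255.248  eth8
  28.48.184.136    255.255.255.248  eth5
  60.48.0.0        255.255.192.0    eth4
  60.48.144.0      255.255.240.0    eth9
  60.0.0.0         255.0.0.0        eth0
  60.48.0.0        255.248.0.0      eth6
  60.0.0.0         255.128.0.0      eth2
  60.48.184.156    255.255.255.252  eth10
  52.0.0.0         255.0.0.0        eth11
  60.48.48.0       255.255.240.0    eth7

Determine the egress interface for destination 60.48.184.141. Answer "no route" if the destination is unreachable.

Routes whose prefix contains 60.48.184.141:
  60.0.0.0/8 (60.0.0.0 - 60.255.255.255) -> eth0
  60.0.0.0/9 (60.0.0.0 - 60.127.255.255) -> eth2
  60.48.0.0/13 (60.48.0.0 - 60.55.255.255) -> eth6
More-specific entries that do NOT match:
  60.48.184.156/30 (60.48.184.156 - 60.48.184.159) does not contain 60.48.184.141
  60.48.184.152/29 (60.48.184.152 - 60.48.184.159) does not contain 60.48.184.141
  28.48.184.136/29 (28.48.184.136 - 28.48.184.143) does not contain 60.48.184.141
  60.49.184.0/24 (60.49.184.0 - 60.49.184.255) does not contain 60.48.184.141
  60.48.144.0/20 (60.48.144.0 - 60.48.159.255) does not contain 60.48.184.141
  60.48.48.0/20 (60.48.48.0 - 60.48.63.255) does not contain 60.48.184.141
  60.48.0.0/18 (60.48.0.0 - 60.48.63.255) does not contain 60.48.184.141
Longest matching prefix is /13 -> interface eth6.

eth6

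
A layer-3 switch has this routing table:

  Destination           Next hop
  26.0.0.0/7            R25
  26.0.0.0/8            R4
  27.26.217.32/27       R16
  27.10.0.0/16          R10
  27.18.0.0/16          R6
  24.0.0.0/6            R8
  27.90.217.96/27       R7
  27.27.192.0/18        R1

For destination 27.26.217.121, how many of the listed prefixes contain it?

Prefixes containing 27.26.217.121:
  24.0.0.0/6 (24.0.0.0 - 27.255.255.255)
  26.0.0.0/7 (26.0.0.0 - 27.255.255.255)
Total matching entries: 2.

2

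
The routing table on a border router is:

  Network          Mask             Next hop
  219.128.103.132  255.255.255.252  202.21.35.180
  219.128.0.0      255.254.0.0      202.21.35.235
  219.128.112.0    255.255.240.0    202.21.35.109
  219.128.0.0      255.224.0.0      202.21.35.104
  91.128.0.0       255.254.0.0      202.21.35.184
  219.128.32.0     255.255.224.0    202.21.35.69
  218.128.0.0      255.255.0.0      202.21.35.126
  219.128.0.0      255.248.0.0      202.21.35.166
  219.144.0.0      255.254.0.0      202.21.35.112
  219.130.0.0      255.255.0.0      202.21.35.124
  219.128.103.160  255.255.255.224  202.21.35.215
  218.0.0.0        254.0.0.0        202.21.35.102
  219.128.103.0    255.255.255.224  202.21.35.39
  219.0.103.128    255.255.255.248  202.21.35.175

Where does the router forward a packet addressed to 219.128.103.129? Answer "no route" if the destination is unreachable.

Routes whose prefix contains 219.128.103.129:
  218.0.0.0/7 (218.0.0.0 - 219.255.255.255) -> 202.21.35.102
  219.128.0.0/11 (219.128.0.0 - 219.159.255.255) -> 202.21.35.104
  219.128.0.0/13 (219.128.0.0 - 219.135.255.255) -> 202.21.35.166
  219.128.0.0/15 (219.128.0.0 - 219.129.255.255) -> 202.21.35.235
More-specific entries that do NOT match:
  219.128.103.132/30 (219.128.103.132 - 219.128.103.135) does not contain 219.128.103.129
  219.0.103.128/29 (219.0.103.128 - 219.0.103.135) does not contain 219.128.103.129
  219.128.103.160/27 (219.128.103.160 - 219.128.103.191) does not contain 219.128.103.129
  219.128.103.0/27 (219.128.103.0 - 219.128.103.31) does not contain 219.128.103.129
  219.128.112.0/20 (219.128.112.0 - 219.128.127.255) does not contain 219.128.103.129
  219.128.32.0/19 (219.128.32.0 - 219.128.63.255) does not contain 219.128.103.129
  218.128.0.0/16 (218.128.0.0 - 218.128.255.255) does not contain 219.128.103.129
  219.130.0.0/16 (219.130.0.0 - 219.130.255.255) does not contain 219.128.103.129
Longest matching prefix is /15 -> next hop 202.21.35.235.

202.21.35.235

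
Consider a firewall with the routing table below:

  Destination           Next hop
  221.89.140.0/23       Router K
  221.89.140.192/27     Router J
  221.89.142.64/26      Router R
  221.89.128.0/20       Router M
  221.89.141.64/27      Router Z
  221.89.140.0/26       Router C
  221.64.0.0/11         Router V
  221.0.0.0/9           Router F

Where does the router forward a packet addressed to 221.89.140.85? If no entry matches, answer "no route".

Routes whose prefix contains 221.89.140.85:
  221.0.0.0/9 (221.0.0.0 - 221.127.255.255) -> Router F
  221.64.0.0/11 (221.64.0.0 - 221.95.255.255) -> Router V
  221.89.128.0/20 (221.89.128.0 - 221.89.143.255) -> Router M
  221.89.140.0/23 (221.89.140.0 - 221.89.141.255) -> Router K
More-specific entries that do NOT match:
  221.89.140.192/27 (221.89.140.192 - 221.89.140.223) does not contain 221.89.140.85
  221.89.141.64/27 (221.89.141.64 - 221.89.141.95) does not contain 221.89.140.85
  221.89.142.64/26 (221.89.142.64 - 221.89.142.127) does not contain 221.89.140.85
  221.89.140.0/26 (221.89.140.0 - 221.89.140.63) does not contain 221.89.140.85
Longest matching prefix is /23 -> next hop Router K.

Router K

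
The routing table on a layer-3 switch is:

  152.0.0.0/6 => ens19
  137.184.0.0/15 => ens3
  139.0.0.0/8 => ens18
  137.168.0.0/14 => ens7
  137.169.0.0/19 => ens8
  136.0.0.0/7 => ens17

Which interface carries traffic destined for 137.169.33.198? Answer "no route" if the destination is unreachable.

ens7

Routes whose prefix contains 137.169.33.198:
  136.0.0.0/7 (136.0.0.0 - 137.255.255.255) -> ens17
  137.168.0.0/14 (137.168.0.0 - 137.171.255.255) -> ens7
More-specific entries that do NOT match:
  137.169.0.0/19 (137.169.0.0 - 137.169.31.255) does not contain 137.169.33.198
  137.184.0.0/15 (137.184.0.0 - 137.185.255.255) does not contain 137.169.33.198
Longest matching prefix is /14 -> interface ens7.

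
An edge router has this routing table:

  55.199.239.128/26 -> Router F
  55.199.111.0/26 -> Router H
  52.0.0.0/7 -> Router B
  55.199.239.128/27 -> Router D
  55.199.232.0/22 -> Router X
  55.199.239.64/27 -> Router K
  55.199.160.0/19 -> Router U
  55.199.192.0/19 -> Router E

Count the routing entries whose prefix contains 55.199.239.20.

0

No listed prefix contains 55.199.239.20.
Total matching entries: 0.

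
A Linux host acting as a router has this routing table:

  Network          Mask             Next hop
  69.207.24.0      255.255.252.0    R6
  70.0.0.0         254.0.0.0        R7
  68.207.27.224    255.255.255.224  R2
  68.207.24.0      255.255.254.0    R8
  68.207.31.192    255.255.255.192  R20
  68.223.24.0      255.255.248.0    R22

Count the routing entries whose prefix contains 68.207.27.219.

0

No listed prefix contains 68.207.27.219.
Total matching entries: 0.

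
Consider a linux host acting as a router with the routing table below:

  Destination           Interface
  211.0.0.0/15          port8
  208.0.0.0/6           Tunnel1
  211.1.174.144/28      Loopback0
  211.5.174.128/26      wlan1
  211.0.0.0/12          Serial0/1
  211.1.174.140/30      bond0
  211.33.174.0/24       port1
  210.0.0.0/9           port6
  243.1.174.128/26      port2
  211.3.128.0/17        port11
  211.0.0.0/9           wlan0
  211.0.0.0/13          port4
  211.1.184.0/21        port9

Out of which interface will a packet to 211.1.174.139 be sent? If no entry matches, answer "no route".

port8

Routes whose prefix contains 211.1.174.139:
  208.0.0.0/6 (208.0.0.0 - 211.255.255.255) -> Tunnel1
  211.0.0.0/9 (211.0.0.0 - 211.127.255.255) -> wlan0
  211.0.0.0/12 (211.0.0.0 - 211.15.255.255) -> Serial0/1
  211.0.0.0/13 (211.0.0.0 - 211.7.255.255) -> port4
  211.0.0.0/15 (211.0.0.0 - 211.1.255.255) -> port8
More-specific entries that do NOT match:
  211.1.174.140/30 (211.1.174.140 - 211.1.174.143) does not contain 211.1.174.139
  211.1.174.144/28 (211.1.174.144 - 211.1.174.159) does not contain 211.1.174.139
  211.5.174.128/26 (211.5.174.128 - 211.5.174.191) does not contain 211.1.174.139
  243.1.174.128/26 (243.1.174.128 - 243.1.174.191) does not contain 211.1.174.139
  211.33.174.0/24 (211.33.174.0 - 211.33.174.255) does not contain 211.1.174.139
  211.1.184.0/21 (211.1.184.0 - 211.1.191.255) does not contain 211.1.174.139
  211.3.128.0/17 (211.3.128.0 - 211.3.255.255) does not contain 211.1.174.139
Longest matching prefix is /15 -> interface port8.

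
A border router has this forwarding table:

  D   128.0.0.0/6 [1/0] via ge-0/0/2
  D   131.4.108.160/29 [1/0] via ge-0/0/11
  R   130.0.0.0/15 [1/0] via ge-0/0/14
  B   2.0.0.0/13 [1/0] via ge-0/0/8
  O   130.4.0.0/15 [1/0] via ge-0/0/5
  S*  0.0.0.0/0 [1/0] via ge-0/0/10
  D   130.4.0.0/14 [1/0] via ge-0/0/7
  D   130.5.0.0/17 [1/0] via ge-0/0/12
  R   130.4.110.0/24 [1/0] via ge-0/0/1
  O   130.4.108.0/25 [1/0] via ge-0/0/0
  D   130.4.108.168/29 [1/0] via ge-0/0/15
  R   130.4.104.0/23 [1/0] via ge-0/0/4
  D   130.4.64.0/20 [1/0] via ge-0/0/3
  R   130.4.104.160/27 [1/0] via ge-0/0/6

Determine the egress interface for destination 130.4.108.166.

Routes whose prefix contains 130.4.108.166:
  0.0.0.0/0 (default, matches everything) -> ge-0/0/10
  128.0.0.0/6 (128.0.0.0 - 131.255.255.255) -> ge-0/0/2
  130.4.0.0/14 (130.4.0.0 - 130.7.255.255) -> ge-0/0/7
  130.4.0.0/15 (130.4.0.0 - 130.5.255.255) -> ge-0/0/5
More-specific entries that do NOT match:
  131.4.108.160/29 (131.4.108.160 - 131.4.108.167) does not contain 130.4.108.166
  130.4.108.168/29 (130.4.108.168 - 130.4.108.175) does not contain 130.4.108.166
  130.4.104.160/27 (130.4.104.160 - 130.4.104.191) does not contain 130.4.108.166
  130.4.108.0/25 (130.4.108.0 - 130.4.108.127) does not contain 130.4.108.166
  130.4.110.0/24 (130.4.110.0 - 130.4.110.255) does not contain 130.4.108.166
  130.4.104.0/23 (130.4.104.0 - 130.4.105.255) does not contain 130.4.108.166
  130.4.64.0/20 (130.4.64.0 - 130.4.79.255) does not contain 130.4.108.166
  130.5.0.0/17 (130.5.0.0 - 130.5.127.255) does not contain 130.4.108.166
Longest matching prefix is /15 -> interface ge-0/0/5.

ge-0/0/5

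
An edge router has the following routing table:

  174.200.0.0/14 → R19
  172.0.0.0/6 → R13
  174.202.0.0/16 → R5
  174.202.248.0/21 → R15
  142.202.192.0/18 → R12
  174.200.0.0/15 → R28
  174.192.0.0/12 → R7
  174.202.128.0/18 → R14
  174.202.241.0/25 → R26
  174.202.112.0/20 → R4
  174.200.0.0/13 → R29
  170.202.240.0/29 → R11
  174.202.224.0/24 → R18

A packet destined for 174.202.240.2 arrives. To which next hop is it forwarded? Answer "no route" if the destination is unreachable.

Routes whose prefix contains 174.202.240.2:
  172.0.0.0/6 (172.0.0.0 - 175.255.255.255) -> R13
  174.192.0.0/12 (174.192.0.0 - 174.207.255.255) -> R7
  174.200.0.0/13 (174.200.0.0 - 174.207.255.255) -> R29
  174.200.0.0/14 (174.200.0.0 - 174.203.255.255) -> R19
  174.202.0.0/16 (174.202.0.0 - 174.202.255.255) -> R5
More-specific entries that do NOT match:
  170.202.240.0/29 (170.202.240.0 - 170.202.240.7) does not contain 174.202.240.2
  174.202.241.0/25 (174.202.241.0 - 174.202.241.127) does not contain 174.202.240.2
  174.202.224.0/24 (174.202.224.0 - 174.202.224.255) does not contain 174.202.240.2
  174.202.248.0/21 (174.202.248.0 - 174.202.255.255) does not contain 174.202.240.2
  174.202.112.0/20 (174.202.112.0 - 174.202.127.255) does not contain 174.202.240.2
  142.202.192.0/18 (142.202.192.0 - 142.202.255.255) does not contain 174.202.240.2
  174.202.128.0/18 (174.202.128.0 - 174.202.191.255) does not contain 174.202.240.2
Longest matching prefix is /16 -> next hop R5.

R5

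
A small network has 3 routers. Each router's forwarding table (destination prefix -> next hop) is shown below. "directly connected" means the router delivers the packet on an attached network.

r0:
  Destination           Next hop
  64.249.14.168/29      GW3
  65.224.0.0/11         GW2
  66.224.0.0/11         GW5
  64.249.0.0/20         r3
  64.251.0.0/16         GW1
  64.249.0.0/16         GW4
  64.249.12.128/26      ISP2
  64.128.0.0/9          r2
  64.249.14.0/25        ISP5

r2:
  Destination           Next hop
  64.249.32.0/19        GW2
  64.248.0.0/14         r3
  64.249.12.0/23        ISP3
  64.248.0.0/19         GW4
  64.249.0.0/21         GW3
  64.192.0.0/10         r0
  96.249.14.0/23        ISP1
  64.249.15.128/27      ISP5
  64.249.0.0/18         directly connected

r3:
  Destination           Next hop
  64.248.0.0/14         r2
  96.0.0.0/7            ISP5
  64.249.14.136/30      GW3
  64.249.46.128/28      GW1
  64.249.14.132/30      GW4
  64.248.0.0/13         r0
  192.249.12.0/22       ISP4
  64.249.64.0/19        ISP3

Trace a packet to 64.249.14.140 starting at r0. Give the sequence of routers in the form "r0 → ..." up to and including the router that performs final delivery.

r0 → r3 → r2

At r0: longest match for 64.249.14.140 is 64.249.0.0/20 -> r3
At r3: longest match for 64.249.14.140 is 64.248.0.0/14 -> r2
At r2: longest match for 64.249.14.140 is 64.249.0.0/18 -> directly connected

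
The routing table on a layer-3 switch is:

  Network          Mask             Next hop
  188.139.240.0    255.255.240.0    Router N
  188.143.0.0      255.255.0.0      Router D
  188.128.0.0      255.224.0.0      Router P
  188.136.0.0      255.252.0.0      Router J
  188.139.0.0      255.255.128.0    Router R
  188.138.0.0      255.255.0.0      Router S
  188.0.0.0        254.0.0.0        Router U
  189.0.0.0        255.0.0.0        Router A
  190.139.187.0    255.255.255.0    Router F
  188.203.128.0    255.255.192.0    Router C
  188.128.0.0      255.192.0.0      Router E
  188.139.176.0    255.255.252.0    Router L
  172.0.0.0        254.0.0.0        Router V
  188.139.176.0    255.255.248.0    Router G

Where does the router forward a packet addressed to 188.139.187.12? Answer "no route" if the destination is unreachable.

Router J

Routes whose prefix contains 188.139.187.12:
  188.0.0.0/7 (188.0.0.0 - 189.255.255.255) -> Router U
  188.128.0.0/10 (188.128.0.0 - 188.191.255.255) -> Router E
  188.128.0.0/11 (188.128.0.0 - 188.159.255.255) -> Router P
  188.136.0.0/14 (188.136.0.0 - 188.139.255.255) -> Router J
More-specific entries that do NOT match:
  190.139.187.0/24 (190.139.187.0 - 190.139.187.255) does not contain 188.139.187.12
  188.139.176.0/22 (188.139.176.0 - 188.139.179.255) does not contain 188.139.187.12
  188.139.176.0/21 (188.139.176.0 - 188.139.183.255) does not contain 188.139.187.12
  188.139.240.0/20 (188.139.240.0 - 188.139.255.255) does not contain 188.139.187.12
  188.203.128.0/18 (188.203.128.0 - 188.203.191.255) does not contain 188.139.187.12
  188.139.0.0/17 (188.139.0.0 - 188.139.127.255) does not contain 188.139.187.12
  188.143.0.0/16 (188.143.0.0 - 188.143.255.255) does not contain 188.139.187.12
  188.138.0.0/16 (188.138.0.0 - 188.138.255.255) does not contain 188.139.187.12
Longest matching prefix is /14 -> next hop Router J.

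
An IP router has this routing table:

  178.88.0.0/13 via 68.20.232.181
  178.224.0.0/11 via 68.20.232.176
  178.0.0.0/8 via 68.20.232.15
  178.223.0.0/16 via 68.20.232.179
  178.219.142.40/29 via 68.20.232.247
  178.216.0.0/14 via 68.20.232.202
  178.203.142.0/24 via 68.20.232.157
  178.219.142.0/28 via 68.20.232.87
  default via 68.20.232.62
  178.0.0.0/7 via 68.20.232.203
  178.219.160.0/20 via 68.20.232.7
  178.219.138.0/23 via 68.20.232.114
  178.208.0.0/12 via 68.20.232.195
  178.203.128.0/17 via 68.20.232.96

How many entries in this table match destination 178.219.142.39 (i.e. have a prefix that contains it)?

Prefixes containing 178.219.142.39:
  0.0.0.0/0 (default, matches everything)
  178.0.0.0/7 (178.0.0.0 - 179.255.255.255)
  178.0.0.0/8 (178.0.0.0 - 178.255.255.255)
  178.208.0.0/12 (178.208.0.0 - 178.223.255.255)
  178.216.0.0/14 (178.216.0.0 - 178.219.255.255)
Total matching entries: 5.

5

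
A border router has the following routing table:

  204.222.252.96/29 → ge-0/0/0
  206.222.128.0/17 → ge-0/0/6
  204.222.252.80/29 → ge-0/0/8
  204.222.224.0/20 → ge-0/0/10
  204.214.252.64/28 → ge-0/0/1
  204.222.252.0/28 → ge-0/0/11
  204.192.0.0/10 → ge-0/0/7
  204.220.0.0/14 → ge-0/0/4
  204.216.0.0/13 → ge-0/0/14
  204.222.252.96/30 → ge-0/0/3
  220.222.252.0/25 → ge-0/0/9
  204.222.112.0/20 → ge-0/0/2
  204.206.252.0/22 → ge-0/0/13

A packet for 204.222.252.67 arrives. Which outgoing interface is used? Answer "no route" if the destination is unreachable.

Routes whose prefix contains 204.222.252.67:
  204.192.0.0/10 (204.192.0.0 - 204.255.255.255) -> ge-0/0/7
  204.216.0.0/13 (204.216.0.0 - 204.223.255.255) -> ge-0/0/14
  204.220.0.0/14 (204.220.0.0 - 204.223.255.255) -> ge-0/0/4
More-specific entries that do NOT match:
  204.222.252.96/30 (204.222.252.96 - 204.222.252.99) does not contain 204.222.252.67
  204.222.252.96/29 (204.222.252.96 - 204.222.252.103) does not contain 204.222.252.67
  204.222.252.80/29 (204.222.252.80 - 204.222.252.87) does not contain 204.222.252.67
  204.214.252.64/28 (204.214.252.64 - 204.214.252.79) does not contain 204.222.252.67
  204.222.252.0/28 (204.222.252.0 - 204.222.252.15) does not contain 204.222.252.67
  220.222.252.0/25 (220.222.252.0 - 220.222.252.127) does not contain 204.222.252.67
  204.206.252.0/22 (204.206.252.0 - 204.206.255.255) does not contain 204.222.252.67
  204.222.224.0/20 (204.222.224.0 - 204.222.239.255) does not contain 204.222.252.67
  204.222.112.0/20 (204.222.112.0 - 204.222.127.255) does not contain 204.222.252.67
  206.222.128.0/17 (206.222.128.0 - 206.222.255.255) does not contain 204.222.252.67
Longest matching prefix is /14 -> interface ge-0/0/4.

ge-0/0/4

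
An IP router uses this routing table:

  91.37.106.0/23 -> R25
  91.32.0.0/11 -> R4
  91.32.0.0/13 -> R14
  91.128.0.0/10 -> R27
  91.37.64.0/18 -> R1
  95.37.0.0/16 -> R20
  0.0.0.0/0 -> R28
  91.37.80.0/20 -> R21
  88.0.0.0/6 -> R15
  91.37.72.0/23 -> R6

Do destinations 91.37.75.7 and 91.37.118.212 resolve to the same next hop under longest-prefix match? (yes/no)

91.37.75.7: longest match 91.37.64.0/18 -> R1
91.37.118.212: longest match 91.37.64.0/18 -> R1

yes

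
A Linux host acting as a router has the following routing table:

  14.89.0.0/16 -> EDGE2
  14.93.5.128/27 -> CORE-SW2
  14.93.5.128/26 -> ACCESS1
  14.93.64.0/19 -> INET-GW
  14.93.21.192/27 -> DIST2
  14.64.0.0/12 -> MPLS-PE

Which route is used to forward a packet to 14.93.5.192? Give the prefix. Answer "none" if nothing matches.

14.93.5.192 is outside every listed prefix and there is no default route.

none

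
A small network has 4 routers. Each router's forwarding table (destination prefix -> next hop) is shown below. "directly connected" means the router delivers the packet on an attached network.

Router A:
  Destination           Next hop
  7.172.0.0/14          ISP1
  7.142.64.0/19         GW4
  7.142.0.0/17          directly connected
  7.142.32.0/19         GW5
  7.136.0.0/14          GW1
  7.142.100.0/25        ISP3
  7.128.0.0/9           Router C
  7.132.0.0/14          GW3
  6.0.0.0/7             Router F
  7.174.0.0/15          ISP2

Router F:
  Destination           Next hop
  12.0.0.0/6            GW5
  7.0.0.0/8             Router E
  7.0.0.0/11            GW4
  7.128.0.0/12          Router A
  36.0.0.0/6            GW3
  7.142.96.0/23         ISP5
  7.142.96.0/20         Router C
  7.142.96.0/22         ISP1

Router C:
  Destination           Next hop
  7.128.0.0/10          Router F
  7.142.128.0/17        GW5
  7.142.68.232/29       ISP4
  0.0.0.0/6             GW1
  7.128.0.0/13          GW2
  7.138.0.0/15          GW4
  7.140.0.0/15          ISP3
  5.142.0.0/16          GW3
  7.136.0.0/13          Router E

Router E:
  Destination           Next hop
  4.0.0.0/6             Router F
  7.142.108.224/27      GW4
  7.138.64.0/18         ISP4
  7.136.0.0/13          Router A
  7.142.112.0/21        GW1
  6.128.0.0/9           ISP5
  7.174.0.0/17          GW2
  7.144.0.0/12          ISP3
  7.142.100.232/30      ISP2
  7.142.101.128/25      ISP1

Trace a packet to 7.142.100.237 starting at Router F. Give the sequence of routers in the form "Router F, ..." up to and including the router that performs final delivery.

Router F, Router C, Router E, Router A

At Router F: longest match for 7.142.100.237 is 7.142.96.0/20 -> Router C
At Router C: longest match for 7.142.100.237 is 7.136.0.0/13 -> Router E
At Router E: longest match for 7.142.100.237 is 7.136.0.0/13 -> Router A
At Router A: longest match for 7.142.100.237 is 7.142.0.0/17 -> directly connected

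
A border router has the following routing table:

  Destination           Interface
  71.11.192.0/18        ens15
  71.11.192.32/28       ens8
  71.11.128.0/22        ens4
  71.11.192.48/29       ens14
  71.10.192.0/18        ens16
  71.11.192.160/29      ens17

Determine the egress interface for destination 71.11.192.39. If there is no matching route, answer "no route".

ens8

Routes whose prefix contains 71.11.192.39:
  71.11.192.0/18 (71.11.192.0 - 71.11.255.255) -> ens15
  71.11.192.32/28 (71.11.192.32 - 71.11.192.47) -> ens8
More-specific entries that do NOT match:
  71.11.192.48/29 (71.11.192.48 - 71.11.192.55) does not contain 71.11.192.39
  71.11.192.160/29 (71.11.192.160 - 71.11.192.167) does not contain 71.11.192.39
Longest matching prefix is /28 -> interface ens8.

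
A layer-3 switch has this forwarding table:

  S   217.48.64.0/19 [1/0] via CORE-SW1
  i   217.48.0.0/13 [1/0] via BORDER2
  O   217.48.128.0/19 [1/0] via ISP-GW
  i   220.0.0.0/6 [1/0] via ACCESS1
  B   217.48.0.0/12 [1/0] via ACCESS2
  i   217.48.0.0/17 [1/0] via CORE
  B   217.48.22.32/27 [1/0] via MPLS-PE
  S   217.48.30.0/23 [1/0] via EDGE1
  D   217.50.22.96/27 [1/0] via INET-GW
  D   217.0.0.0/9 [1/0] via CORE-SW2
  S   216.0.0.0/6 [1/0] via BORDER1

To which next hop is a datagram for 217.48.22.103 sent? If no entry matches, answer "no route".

CORE

Routes whose prefix contains 217.48.22.103:
  216.0.0.0/6 (216.0.0.0 - 219.255.255.255) -> BORDER1
  217.0.0.0/9 (217.0.0.0 - 217.127.255.255) -> CORE-SW2
  217.48.0.0/12 (217.48.0.0 - 217.63.255.255) -> ACCESS2
  217.48.0.0/13 (217.48.0.0 - 217.55.255.255) -> BORDER2
  217.48.0.0/17 (217.48.0.0 - 217.48.127.255) -> CORE
More-specific entries that do NOT match:
  217.48.22.32/27 (217.48.22.32 - 217.48.22.63) does not contain 217.48.22.103
  217.50.22.96/27 (217.50.22.96 - 217.50.22.127) does not contain 217.48.22.103
  217.48.30.0/23 (217.48.30.0 - 217.48.31.255) does not contain 217.48.22.103
  217.48.64.0/19 (217.48.64.0 - 217.48.95.255) does not contain 217.48.22.103
  217.48.128.0/19 (217.48.128.0 - 217.48.159.255) does not contain 217.48.22.103
Longest matching prefix is /17 -> next hop CORE.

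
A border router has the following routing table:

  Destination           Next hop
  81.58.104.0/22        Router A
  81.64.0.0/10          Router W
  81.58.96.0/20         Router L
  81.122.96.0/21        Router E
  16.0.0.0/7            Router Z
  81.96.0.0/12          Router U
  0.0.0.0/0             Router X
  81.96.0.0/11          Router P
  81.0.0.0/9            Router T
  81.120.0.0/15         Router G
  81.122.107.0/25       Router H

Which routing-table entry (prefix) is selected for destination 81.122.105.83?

Entries matching 81.122.105.83:
  0.0.0.0/0 (default, matches everything)
  81.0.0.0/9 (81.0.0.0 - 81.127.255.255)
  81.64.0.0/10 (81.64.0.0 - 81.127.255.255)
  81.96.0.0/11 (81.96.0.0 - 81.127.255.255)
Most specific is 81.96.0.0/11.

81.96.0.0/11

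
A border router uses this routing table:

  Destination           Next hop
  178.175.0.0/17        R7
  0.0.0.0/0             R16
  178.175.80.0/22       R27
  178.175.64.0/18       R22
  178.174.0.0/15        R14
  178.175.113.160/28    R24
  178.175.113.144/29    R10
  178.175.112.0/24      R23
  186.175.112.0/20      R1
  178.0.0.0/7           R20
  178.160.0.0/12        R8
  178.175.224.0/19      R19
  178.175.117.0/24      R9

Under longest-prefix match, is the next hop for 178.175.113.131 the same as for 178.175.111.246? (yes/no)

178.175.113.131: longest match 178.175.64.0/18 -> R22
178.175.111.246: longest match 178.175.64.0/18 -> R22

yes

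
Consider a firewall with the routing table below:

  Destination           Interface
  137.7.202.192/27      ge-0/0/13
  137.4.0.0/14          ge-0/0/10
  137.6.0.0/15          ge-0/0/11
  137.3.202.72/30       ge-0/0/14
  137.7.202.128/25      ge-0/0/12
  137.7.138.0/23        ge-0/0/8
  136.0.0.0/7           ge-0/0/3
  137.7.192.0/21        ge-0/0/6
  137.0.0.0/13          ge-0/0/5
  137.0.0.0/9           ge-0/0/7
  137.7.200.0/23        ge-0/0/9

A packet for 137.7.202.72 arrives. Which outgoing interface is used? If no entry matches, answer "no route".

ge-0/0/11

Routes whose prefix contains 137.7.202.72:
  136.0.0.0/7 (136.0.0.0 - 137.255.255.255) -> ge-0/0/3
  137.0.0.0/9 (137.0.0.0 - 137.127.255.255) -> ge-0/0/7
  137.0.0.0/13 (137.0.0.0 - 137.7.255.255) -> ge-0/0/5
  137.4.0.0/14 (137.4.0.0 - 137.7.255.255) -> ge-0/0/10
  137.6.0.0/15 (137.6.0.0 - 137.7.255.255) -> ge-0/0/11
More-specific entries that do NOT match:
  137.3.202.72/30 (137.3.202.72 - 137.3.202.75) does not contain 137.7.202.72
  137.7.202.192/27 (137.7.202.192 - 137.7.202.223) does not contain 137.7.202.72
  137.7.202.128/25 (137.7.202.128 - 137.7.202.255) does not contain 137.7.202.72
  137.7.138.0/23 (137.7.138.0 - 137.7.139.255) does not contain 137.7.202.72
  137.7.200.0/23 (137.7.200.0 - 137.7.201.255) does not contain 137.7.202.72
  137.7.192.0/21 (137.7.192.0 - 137.7.199.255) does not contain 137.7.202.72
Longest matching prefix is /15 -> interface ge-0/0/11.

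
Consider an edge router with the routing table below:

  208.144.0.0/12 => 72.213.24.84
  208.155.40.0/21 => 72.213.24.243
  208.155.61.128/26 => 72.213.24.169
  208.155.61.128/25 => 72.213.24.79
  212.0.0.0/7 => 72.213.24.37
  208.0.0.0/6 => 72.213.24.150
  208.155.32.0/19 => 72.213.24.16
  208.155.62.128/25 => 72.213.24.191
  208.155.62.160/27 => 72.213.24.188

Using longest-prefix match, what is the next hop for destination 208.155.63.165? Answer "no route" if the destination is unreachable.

Routes whose prefix contains 208.155.63.165:
  208.0.0.0/6 (208.0.0.0 - 211.255.255.255) -> 72.213.24.150
  208.144.0.0/12 (208.144.0.0 - 208.159.255.255) -> 72.213.24.84
  208.155.32.0/19 (208.155.32.0 - 208.155.63.255) -> 72.213.24.16
More-specific entries that do NOT match:
  208.155.62.160/27 (208.155.62.160 - 208.155.62.191) does not contain 208.155.63.165
  208.155.61.128/26 (208.155.61.128 - 208.155.61.191) does not contain 208.155.63.165
  208.155.61.128/25 (208.155.61.128 - 208.155.61.255) does not contain 208.155.63.165
  208.155.62.128/25 (208.155.62.128 - 208.155.62.255) does not contain 208.155.63.165
  208.155.40.0/21 (208.155.40.0 - 208.155.47.255) does not contain 208.155.63.165
Longest matching prefix is /19 -> next hop 72.213.24.16.

72.213.24.16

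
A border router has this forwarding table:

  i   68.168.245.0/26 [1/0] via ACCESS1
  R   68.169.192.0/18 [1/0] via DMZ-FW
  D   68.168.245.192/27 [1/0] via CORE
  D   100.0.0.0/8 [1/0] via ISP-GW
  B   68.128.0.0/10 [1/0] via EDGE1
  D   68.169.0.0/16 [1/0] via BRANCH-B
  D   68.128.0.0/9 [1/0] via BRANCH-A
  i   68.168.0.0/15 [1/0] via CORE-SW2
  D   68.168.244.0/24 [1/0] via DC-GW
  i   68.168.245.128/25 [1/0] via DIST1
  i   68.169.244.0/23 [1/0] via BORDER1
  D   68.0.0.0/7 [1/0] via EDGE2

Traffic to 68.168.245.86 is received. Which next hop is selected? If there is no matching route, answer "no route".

CORE-SW2

Routes whose prefix contains 68.168.245.86:
  68.0.0.0/7 (68.0.0.0 - 69.255.255.255) -> EDGE2
  68.128.0.0/9 (68.128.0.0 - 68.255.255.255) -> BRANCH-A
  68.128.0.0/10 (68.128.0.0 - 68.191.255.255) -> EDGE1
  68.168.0.0/15 (68.168.0.0 - 68.169.255.255) -> CORE-SW2
More-specific entries that do NOT match:
  68.168.245.192/27 (68.168.245.192 - 68.168.245.223) does not contain 68.168.245.86
  68.168.245.0/26 (68.168.245.0 - 68.168.245.63) does not contain 68.168.245.86
  68.168.245.128/25 (68.168.245.128 - 68.168.245.255) does not contain 68.168.245.86
  68.168.244.0/24 (68.168.244.0 - 68.168.244.255) does not contain 68.168.245.86
  68.169.244.0/23 (68.169.244.0 - 68.169.245.255) does not contain 68.168.245.86
  68.169.192.0/18 (68.169.192.0 - 68.169.255.255) does not contain 68.168.245.86
  68.169.0.0/16 (68.169.0.0 - 68.169.255.255) does not contain 68.168.245.86
Longest matching prefix is /15 -> next hop CORE-SW2.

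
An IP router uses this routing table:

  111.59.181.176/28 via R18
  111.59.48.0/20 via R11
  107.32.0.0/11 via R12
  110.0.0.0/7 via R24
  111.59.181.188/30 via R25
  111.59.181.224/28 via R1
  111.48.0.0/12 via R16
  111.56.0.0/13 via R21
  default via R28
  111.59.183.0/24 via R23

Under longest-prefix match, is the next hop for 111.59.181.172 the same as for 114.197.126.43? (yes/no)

111.59.181.172: longest match 111.56.0.0/13 -> R21
114.197.126.43: longest match 0.0.0.0/0 -> R28

no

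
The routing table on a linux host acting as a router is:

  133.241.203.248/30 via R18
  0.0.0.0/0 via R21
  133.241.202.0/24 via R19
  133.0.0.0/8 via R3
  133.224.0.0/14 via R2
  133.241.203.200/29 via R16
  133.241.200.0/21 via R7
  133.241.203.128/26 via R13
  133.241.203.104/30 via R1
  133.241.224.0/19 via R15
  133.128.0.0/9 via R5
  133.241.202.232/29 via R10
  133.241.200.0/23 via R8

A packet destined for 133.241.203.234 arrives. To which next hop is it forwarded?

Routes whose prefix contains 133.241.203.234:
  0.0.0.0/0 (default, matches everything) -> R21
  133.0.0.0/8 (133.0.0.0 - 133.255.255.255) -> R3
  133.128.0.0/9 (133.128.0.0 - 133.255.255.255) -> R5
  133.241.200.0/21 (133.241.200.0 - 133.241.207.255) -> R7
More-specific entries that do NOT match:
  133.241.203.248/30 (133.241.203.248 - 133.241.203.251) does not contain 133.241.203.234
  133.241.203.104/30 (133.241.203.104 - 133.241.203.107) does not contain 133.241.203.234
  133.241.203.200/29 (133.241.203.200 - 133.241.203.207) does not contain 133.241.203.234
  133.241.202.232/29 (133.241.202.232 - 133.241.202.239) does not contain 133.241.203.234
  133.241.203.128/26 (133.241.203.128 - 133.241.203.191) does not contain 133.241.203.234
  133.241.202.0/24 (133.241.202.0 - 133.241.202.255) does not contain 133.241.203.234
  133.241.200.0/23 (133.241.200.0 - 133.241.201.255) does not contain 133.241.203.234
Longest matching prefix is /21 -> next hop R7.

R7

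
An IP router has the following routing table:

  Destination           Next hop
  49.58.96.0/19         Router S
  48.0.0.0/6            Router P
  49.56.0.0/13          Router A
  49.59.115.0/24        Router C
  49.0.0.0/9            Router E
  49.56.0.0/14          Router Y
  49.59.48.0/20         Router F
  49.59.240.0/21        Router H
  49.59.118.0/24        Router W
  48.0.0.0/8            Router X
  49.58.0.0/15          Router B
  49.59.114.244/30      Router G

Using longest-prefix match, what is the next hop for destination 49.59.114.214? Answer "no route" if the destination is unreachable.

Routes whose prefix contains 49.59.114.214:
  48.0.0.0/6 (48.0.0.0 - 51.255.255.255) -> Router P
  49.0.0.0/9 (49.0.0.0 - 49.127.255.255) -> Router E
  49.56.0.0/13 (49.56.0.0 - 49.63.255.255) -> Router A
  49.56.0.0/14 (49.56.0.0 - 49.59.255.255) -> Router Y
  49.58.0.0/15 (49.58.0.0 - 49.59.255.255) -> Router B
More-specific entries that do NOT match:
  49.59.114.244/30 (49.59.114.244 - 49.59.114.247) does not contain 49.59.114.214
  49.59.115.0/24 (49.59.115.0 - 49.59.115.255) does not contain 49.59.114.214
  49.59.118.0/24 (49.59.118.0 - 49.59.118.255) does not contain 49.59.114.214
  49.59.240.0/21 (49.59.240.0 - 49.59.247.255) does not contain 49.59.114.214
  49.59.48.0/20 (49.59.48.0 - 49.59.63.255) does not contain 49.59.114.214
  49.58.96.0/19 (49.58.96.0 - 49.58.127.255) does not contain 49.59.114.214
Longest matching prefix is /15 -> next hop Router B.

Router B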